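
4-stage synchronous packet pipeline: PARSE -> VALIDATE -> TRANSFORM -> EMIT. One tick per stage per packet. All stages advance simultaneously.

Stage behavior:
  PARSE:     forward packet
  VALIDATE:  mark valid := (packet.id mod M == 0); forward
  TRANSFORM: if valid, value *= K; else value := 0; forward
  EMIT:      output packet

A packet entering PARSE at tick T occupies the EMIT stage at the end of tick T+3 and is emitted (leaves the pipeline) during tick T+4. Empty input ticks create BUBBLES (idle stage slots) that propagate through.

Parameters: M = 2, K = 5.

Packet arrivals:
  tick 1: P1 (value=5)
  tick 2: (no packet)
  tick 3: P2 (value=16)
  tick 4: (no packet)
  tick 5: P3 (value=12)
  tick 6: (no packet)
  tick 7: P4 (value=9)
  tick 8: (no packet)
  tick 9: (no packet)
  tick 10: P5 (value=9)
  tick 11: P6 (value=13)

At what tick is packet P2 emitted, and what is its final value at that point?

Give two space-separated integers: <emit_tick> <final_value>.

Answer: 7 80

Derivation:
Tick 1: [PARSE:P1(v=5,ok=F), VALIDATE:-, TRANSFORM:-, EMIT:-] out:-; in:P1
Tick 2: [PARSE:-, VALIDATE:P1(v=5,ok=F), TRANSFORM:-, EMIT:-] out:-; in:-
Tick 3: [PARSE:P2(v=16,ok=F), VALIDATE:-, TRANSFORM:P1(v=0,ok=F), EMIT:-] out:-; in:P2
Tick 4: [PARSE:-, VALIDATE:P2(v=16,ok=T), TRANSFORM:-, EMIT:P1(v=0,ok=F)] out:-; in:-
Tick 5: [PARSE:P3(v=12,ok=F), VALIDATE:-, TRANSFORM:P2(v=80,ok=T), EMIT:-] out:P1(v=0); in:P3
Tick 6: [PARSE:-, VALIDATE:P3(v=12,ok=F), TRANSFORM:-, EMIT:P2(v=80,ok=T)] out:-; in:-
Tick 7: [PARSE:P4(v=9,ok=F), VALIDATE:-, TRANSFORM:P3(v=0,ok=F), EMIT:-] out:P2(v=80); in:P4
Tick 8: [PARSE:-, VALIDATE:P4(v=9,ok=T), TRANSFORM:-, EMIT:P3(v=0,ok=F)] out:-; in:-
Tick 9: [PARSE:-, VALIDATE:-, TRANSFORM:P4(v=45,ok=T), EMIT:-] out:P3(v=0); in:-
Tick 10: [PARSE:P5(v=9,ok=F), VALIDATE:-, TRANSFORM:-, EMIT:P4(v=45,ok=T)] out:-; in:P5
Tick 11: [PARSE:P6(v=13,ok=F), VALIDATE:P5(v=9,ok=F), TRANSFORM:-, EMIT:-] out:P4(v=45); in:P6
Tick 12: [PARSE:-, VALIDATE:P6(v=13,ok=T), TRANSFORM:P5(v=0,ok=F), EMIT:-] out:-; in:-
Tick 13: [PARSE:-, VALIDATE:-, TRANSFORM:P6(v=65,ok=T), EMIT:P5(v=0,ok=F)] out:-; in:-
Tick 14: [PARSE:-, VALIDATE:-, TRANSFORM:-, EMIT:P6(v=65,ok=T)] out:P5(v=0); in:-
Tick 15: [PARSE:-, VALIDATE:-, TRANSFORM:-, EMIT:-] out:P6(v=65); in:-
P2: arrives tick 3, valid=True (id=2, id%2=0), emit tick 7, final value 80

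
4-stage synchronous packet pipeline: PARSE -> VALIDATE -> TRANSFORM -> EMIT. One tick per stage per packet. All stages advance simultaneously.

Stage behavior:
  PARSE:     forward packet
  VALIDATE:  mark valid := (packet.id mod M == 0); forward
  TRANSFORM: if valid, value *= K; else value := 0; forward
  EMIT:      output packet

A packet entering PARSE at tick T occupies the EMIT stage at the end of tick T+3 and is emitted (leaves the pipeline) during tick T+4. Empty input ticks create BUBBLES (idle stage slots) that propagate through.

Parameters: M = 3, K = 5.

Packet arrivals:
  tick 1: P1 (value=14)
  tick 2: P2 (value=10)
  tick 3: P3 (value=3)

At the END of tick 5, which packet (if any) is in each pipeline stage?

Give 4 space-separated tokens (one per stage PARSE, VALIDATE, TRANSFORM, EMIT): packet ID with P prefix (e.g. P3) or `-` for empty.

Answer: - - P3 P2

Derivation:
Tick 1: [PARSE:P1(v=14,ok=F), VALIDATE:-, TRANSFORM:-, EMIT:-] out:-; in:P1
Tick 2: [PARSE:P2(v=10,ok=F), VALIDATE:P1(v=14,ok=F), TRANSFORM:-, EMIT:-] out:-; in:P2
Tick 3: [PARSE:P3(v=3,ok=F), VALIDATE:P2(v=10,ok=F), TRANSFORM:P1(v=0,ok=F), EMIT:-] out:-; in:P3
Tick 4: [PARSE:-, VALIDATE:P3(v=3,ok=T), TRANSFORM:P2(v=0,ok=F), EMIT:P1(v=0,ok=F)] out:-; in:-
Tick 5: [PARSE:-, VALIDATE:-, TRANSFORM:P3(v=15,ok=T), EMIT:P2(v=0,ok=F)] out:P1(v=0); in:-
At end of tick 5: ['-', '-', 'P3', 'P2']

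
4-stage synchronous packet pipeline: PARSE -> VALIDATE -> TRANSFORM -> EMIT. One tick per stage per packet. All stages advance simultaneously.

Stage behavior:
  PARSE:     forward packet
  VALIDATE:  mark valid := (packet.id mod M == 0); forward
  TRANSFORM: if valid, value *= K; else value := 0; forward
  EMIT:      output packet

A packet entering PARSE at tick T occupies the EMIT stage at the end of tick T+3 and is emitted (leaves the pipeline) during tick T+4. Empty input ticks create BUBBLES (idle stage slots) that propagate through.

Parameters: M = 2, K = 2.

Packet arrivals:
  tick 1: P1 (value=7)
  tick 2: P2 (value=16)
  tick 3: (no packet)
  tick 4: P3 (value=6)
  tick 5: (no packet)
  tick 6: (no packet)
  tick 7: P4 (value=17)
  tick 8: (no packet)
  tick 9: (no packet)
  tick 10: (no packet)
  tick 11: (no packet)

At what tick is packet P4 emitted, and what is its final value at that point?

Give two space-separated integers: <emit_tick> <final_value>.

Answer: 11 34

Derivation:
Tick 1: [PARSE:P1(v=7,ok=F), VALIDATE:-, TRANSFORM:-, EMIT:-] out:-; in:P1
Tick 2: [PARSE:P2(v=16,ok=F), VALIDATE:P1(v=7,ok=F), TRANSFORM:-, EMIT:-] out:-; in:P2
Tick 3: [PARSE:-, VALIDATE:P2(v=16,ok=T), TRANSFORM:P1(v=0,ok=F), EMIT:-] out:-; in:-
Tick 4: [PARSE:P3(v=6,ok=F), VALIDATE:-, TRANSFORM:P2(v=32,ok=T), EMIT:P1(v=0,ok=F)] out:-; in:P3
Tick 5: [PARSE:-, VALIDATE:P3(v=6,ok=F), TRANSFORM:-, EMIT:P2(v=32,ok=T)] out:P1(v=0); in:-
Tick 6: [PARSE:-, VALIDATE:-, TRANSFORM:P3(v=0,ok=F), EMIT:-] out:P2(v=32); in:-
Tick 7: [PARSE:P4(v=17,ok=F), VALIDATE:-, TRANSFORM:-, EMIT:P3(v=0,ok=F)] out:-; in:P4
Tick 8: [PARSE:-, VALIDATE:P4(v=17,ok=T), TRANSFORM:-, EMIT:-] out:P3(v=0); in:-
Tick 9: [PARSE:-, VALIDATE:-, TRANSFORM:P4(v=34,ok=T), EMIT:-] out:-; in:-
Tick 10: [PARSE:-, VALIDATE:-, TRANSFORM:-, EMIT:P4(v=34,ok=T)] out:-; in:-
Tick 11: [PARSE:-, VALIDATE:-, TRANSFORM:-, EMIT:-] out:P4(v=34); in:-
Tick 12: [PARSE:-, VALIDATE:-, TRANSFORM:-, EMIT:-] out:-; in:-
Tick 13: [PARSE:-, VALIDATE:-, TRANSFORM:-, EMIT:-] out:-; in:-
Tick 14: [PARSE:-, VALIDATE:-, TRANSFORM:-, EMIT:-] out:-; in:-
Tick 15: [PARSE:-, VALIDATE:-, TRANSFORM:-, EMIT:-] out:-; in:-
P4: arrives tick 7, valid=True (id=4, id%2=0), emit tick 11, final value 34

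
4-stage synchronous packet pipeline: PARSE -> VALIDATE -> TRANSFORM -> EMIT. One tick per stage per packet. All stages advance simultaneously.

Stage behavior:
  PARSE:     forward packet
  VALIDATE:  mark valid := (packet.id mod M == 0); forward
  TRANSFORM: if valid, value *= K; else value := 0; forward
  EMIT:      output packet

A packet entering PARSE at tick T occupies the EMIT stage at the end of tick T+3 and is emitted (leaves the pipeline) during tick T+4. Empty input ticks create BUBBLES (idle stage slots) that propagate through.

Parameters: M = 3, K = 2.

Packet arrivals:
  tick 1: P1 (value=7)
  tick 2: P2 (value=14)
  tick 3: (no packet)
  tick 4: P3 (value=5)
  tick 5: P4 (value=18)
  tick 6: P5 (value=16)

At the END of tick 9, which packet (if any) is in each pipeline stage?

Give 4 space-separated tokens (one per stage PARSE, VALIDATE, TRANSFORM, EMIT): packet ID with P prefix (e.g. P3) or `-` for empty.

Tick 1: [PARSE:P1(v=7,ok=F), VALIDATE:-, TRANSFORM:-, EMIT:-] out:-; in:P1
Tick 2: [PARSE:P2(v=14,ok=F), VALIDATE:P1(v=7,ok=F), TRANSFORM:-, EMIT:-] out:-; in:P2
Tick 3: [PARSE:-, VALIDATE:P2(v=14,ok=F), TRANSFORM:P1(v=0,ok=F), EMIT:-] out:-; in:-
Tick 4: [PARSE:P3(v=5,ok=F), VALIDATE:-, TRANSFORM:P2(v=0,ok=F), EMIT:P1(v=0,ok=F)] out:-; in:P3
Tick 5: [PARSE:P4(v=18,ok=F), VALIDATE:P3(v=5,ok=T), TRANSFORM:-, EMIT:P2(v=0,ok=F)] out:P1(v=0); in:P4
Tick 6: [PARSE:P5(v=16,ok=F), VALIDATE:P4(v=18,ok=F), TRANSFORM:P3(v=10,ok=T), EMIT:-] out:P2(v=0); in:P5
Tick 7: [PARSE:-, VALIDATE:P5(v=16,ok=F), TRANSFORM:P4(v=0,ok=F), EMIT:P3(v=10,ok=T)] out:-; in:-
Tick 8: [PARSE:-, VALIDATE:-, TRANSFORM:P5(v=0,ok=F), EMIT:P4(v=0,ok=F)] out:P3(v=10); in:-
Tick 9: [PARSE:-, VALIDATE:-, TRANSFORM:-, EMIT:P5(v=0,ok=F)] out:P4(v=0); in:-
At end of tick 9: ['-', '-', '-', 'P5']

Answer: - - - P5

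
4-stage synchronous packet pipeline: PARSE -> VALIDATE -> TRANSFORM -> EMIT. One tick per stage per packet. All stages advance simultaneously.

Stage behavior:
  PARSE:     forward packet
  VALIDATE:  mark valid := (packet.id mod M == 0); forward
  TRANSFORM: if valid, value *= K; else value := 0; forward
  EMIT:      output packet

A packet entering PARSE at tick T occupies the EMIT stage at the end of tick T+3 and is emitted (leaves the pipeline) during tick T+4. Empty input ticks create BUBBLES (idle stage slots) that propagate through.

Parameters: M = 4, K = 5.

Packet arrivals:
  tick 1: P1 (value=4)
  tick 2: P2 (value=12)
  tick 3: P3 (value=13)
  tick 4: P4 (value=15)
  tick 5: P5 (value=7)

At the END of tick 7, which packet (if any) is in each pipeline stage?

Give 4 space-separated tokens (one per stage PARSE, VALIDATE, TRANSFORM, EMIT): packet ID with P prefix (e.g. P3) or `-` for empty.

Answer: - - P5 P4

Derivation:
Tick 1: [PARSE:P1(v=4,ok=F), VALIDATE:-, TRANSFORM:-, EMIT:-] out:-; in:P1
Tick 2: [PARSE:P2(v=12,ok=F), VALIDATE:P1(v=4,ok=F), TRANSFORM:-, EMIT:-] out:-; in:P2
Tick 3: [PARSE:P3(v=13,ok=F), VALIDATE:P2(v=12,ok=F), TRANSFORM:P1(v=0,ok=F), EMIT:-] out:-; in:P3
Tick 4: [PARSE:P4(v=15,ok=F), VALIDATE:P3(v=13,ok=F), TRANSFORM:P2(v=0,ok=F), EMIT:P1(v=0,ok=F)] out:-; in:P4
Tick 5: [PARSE:P5(v=7,ok=F), VALIDATE:P4(v=15,ok=T), TRANSFORM:P3(v=0,ok=F), EMIT:P2(v=0,ok=F)] out:P1(v=0); in:P5
Tick 6: [PARSE:-, VALIDATE:P5(v=7,ok=F), TRANSFORM:P4(v=75,ok=T), EMIT:P3(v=0,ok=F)] out:P2(v=0); in:-
Tick 7: [PARSE:-, VALIDATE:-, TRANSFORM:P5(v=0,ok=F), EMIT:P4(v=75,ok=T)] out:P3(v=0); in:-
At end of tick 7: ['-', '-', 'P5', 'P4']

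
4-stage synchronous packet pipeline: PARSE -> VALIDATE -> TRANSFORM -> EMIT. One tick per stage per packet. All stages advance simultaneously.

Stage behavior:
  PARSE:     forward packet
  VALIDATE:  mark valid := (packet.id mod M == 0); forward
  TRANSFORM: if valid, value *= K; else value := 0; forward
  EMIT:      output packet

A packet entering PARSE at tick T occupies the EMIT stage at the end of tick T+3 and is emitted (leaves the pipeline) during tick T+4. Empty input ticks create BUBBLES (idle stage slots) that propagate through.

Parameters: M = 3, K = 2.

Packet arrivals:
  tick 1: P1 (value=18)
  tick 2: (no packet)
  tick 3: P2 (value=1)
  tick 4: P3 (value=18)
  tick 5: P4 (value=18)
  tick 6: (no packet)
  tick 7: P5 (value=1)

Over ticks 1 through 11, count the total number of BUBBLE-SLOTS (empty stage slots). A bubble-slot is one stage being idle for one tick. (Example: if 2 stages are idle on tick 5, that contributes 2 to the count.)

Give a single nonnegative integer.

Answer: 24

Derivation:
Tick 1: [PARSE:P1(v=18,ok=F), VALIDATE:-, TRANSFORM:-, EMIT:-] out:-; bubbles=3
Tick 2: [PARSE:-, VALIDATE:P1(v=18,ok=F), TRANSFORM:-, EMIT:-] out:-; bubbles=3
Tick 3: [PARSE:P2(v=1,ok=F), VALIDATE:-, TRANSFORM:P1(v=0,ok=F), EMIT:-] out:-; bubbles=2
Tick 4: [PARSE:P3(v=18,ok=F), VALIDATE:P2(v=1,ok=F), TRANSFORM:-, EMIT:P1(v=0,ok=F)] out:-; bubbles=1
Tick 5: [PARSE:P4(v=18,ok=F), VALIDATE:P3(v=18,ok=T), TRANSFORM:P2(v=0,ok=F), EMIT:-] out:P1(v=0); bubbles=1
Tick 6: [PARSE:-, VALIDATE:P4(v=18,ok=F), TRANSFORM:P3(v=36,ok=T), EMIT:P2(v=0,ok=F)] out:-; bubbles=1
Tick 7: [PARSE:P5(v=1,ok=F), VALIDATE:-, TRANSFORM:P4(v=0,ok=F), EMIT:P3(v=36,ok=T)] out:P2(v=0); bubbles=1
Tick 8: [PARSE:-, VALIDATE:P5(v=1,ok=F), TRANSFORM:-, EMIT:P4(v=0,ok=F)] out:P3(v=36); bubbles=2
Tick 9: [PARSE:-, VALIDATE:-, TRANSFORM:P5(v=0,ok=F), EMIT:-] out:P4(v=0); bubbles=3
Tick 10: [PARSE:-, VALIDATE:-, TRANSFORM:-, EMIT:P5(v=0,ok=F)] out:-; bubbles=3
Tick 11: [PARSE:-, VALIDATE:-, TRANSFORM:-, EMIT:-] out:P5(v=0); bubbles=4
Total bubble-slots: 24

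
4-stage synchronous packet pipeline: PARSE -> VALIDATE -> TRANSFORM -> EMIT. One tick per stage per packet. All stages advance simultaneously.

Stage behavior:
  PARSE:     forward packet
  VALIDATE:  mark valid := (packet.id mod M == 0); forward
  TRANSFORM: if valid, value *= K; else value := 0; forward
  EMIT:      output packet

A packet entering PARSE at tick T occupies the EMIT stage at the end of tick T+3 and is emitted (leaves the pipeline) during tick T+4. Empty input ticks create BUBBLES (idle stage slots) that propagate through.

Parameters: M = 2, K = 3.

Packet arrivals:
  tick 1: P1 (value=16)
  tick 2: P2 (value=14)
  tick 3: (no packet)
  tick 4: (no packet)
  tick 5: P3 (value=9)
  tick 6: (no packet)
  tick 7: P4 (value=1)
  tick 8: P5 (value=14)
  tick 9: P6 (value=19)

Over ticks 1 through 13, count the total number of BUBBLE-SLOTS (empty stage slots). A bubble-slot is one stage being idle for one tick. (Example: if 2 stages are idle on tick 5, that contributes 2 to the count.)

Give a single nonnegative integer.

Answer: 28

Derivation:
Tick 1: [PARSE:P1(v=16,ok=F), VALIDATE:-, TRANSFORM:-, EMIT:-] out:-; bubbles=3
Tick 2: [PARSE:P2(v=14,ok=F), VALIDATE:P1(v=16,ok=F), TRANSFORM:-, EMIT:-] out:-; bubbles=2
Tick 3: [PARSE:-, VALIDATE:P2(v=14,ok=T), TRANSFORM:P1(v=0,ok=F), EMIT:-] out:-; bubbles=2
Tick 4: [PARSE:-, VALIDATE:-, TRANSFORM:P2(v=42,ok=T), EMIT:P1(v=0,ok=F)] out:-; bubbles=2
Tick 5: [PARSE:P3(v=9,ok=F), VALIDATE:-, TRANSFORM:-, EMIT:P2(v=42,ok=T)] out:P1(v=0); bubbles=2
Tick 6: [PARSE:-, VALIDATE:P3(v=9,ok=F), TRANSFORM:-, EMIT:-] out:P2(v=42); bubbles=3
Tick 7: [PARSE:P4(v=1,ok=F), VALIDATE:-, TRANSFORM:P3(v=0,ok=F), EMIT:-] out:-; bubbles=2
Tick 8: [PARSE:P5(v=14,ok=F), VALIDATE:P4(v=1,ok=T), TRANSFORM:-, EMIT:P3(v=0,ok=F)] out:-; bubbles=1
Tick 9: [PARSE:P6(v=19,ok=F), VALIDATE:P5(v=14,ok=F), TRANSFORM:P4(v=3,ok=T), EMIT:-] out:P3(v=0); bubbles=1
Tick 10: [PARSE:-, VALIDATE:P6(v=19,ok=T), TRANSFORM:P5(v=0,ok=F), EMIT:P4(v=3,ok=T)] out:-; bubbles=1
Tick 11: [PARSE:-, VALIDATE:-, TRANSFORM:P6(v=57,ok=T), EMIT:P5(v=0,ok=F)] out:P4(v=3); bubbles=2
Tick 12: [PARSE:-, VALIDATE:-, TRANSFORM:-, EMIT:P6(v=57,ok=T)] out:P5(v=0); bubbles=3
Tick 13: [PARSE:-, VALIDATE:-, TRANSFORM:-, EMIT:-] out:P6(v=57); bubbles=4
Total bubble-slots: 28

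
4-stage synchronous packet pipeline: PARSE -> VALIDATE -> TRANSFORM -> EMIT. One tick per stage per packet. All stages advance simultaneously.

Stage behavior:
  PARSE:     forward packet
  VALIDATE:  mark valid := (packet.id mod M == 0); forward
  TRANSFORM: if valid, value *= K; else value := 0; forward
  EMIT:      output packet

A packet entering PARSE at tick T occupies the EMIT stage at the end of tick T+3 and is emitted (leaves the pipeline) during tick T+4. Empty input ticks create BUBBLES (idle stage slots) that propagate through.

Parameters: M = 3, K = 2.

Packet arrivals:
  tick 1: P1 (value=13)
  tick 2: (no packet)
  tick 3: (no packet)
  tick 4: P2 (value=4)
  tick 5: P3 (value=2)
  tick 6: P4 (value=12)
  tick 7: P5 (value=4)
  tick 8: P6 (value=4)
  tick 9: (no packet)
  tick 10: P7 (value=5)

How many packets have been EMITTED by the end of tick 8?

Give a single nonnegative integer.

Tick 1: [PARSE:P1(v=13,ok=F), VALIDATE:-, TRANSFORM:-, EMIT:-] out:-; in:P1
Tick 2: [PARSE:-, VALIDATE:P1(v=13,ok=F), TRANSFORM:-, EMIT:-] out:-; in:-
Tick 3: [PARSE:-, VALIDATE:-, TRANSFORM:P1(v=0,ok=F), EMIT:-] out:-; in:-
Tick 4: [PARSE:P2(v=4,ok=F), VALIDATE:-, TRANSFORM:-, EMIT:P1(v=0,ok=F)] out:-; in:P2
Tick 5: [PARSE:P3(v=2,ok=F), VALIDATE:P2(v=4,ok=F), TRANSFORM:-, EMIT:-] out:P1(v=0); in:P3
Tick 6: [PARSE:P4(v=12,ok=F), VALIDATE:P3(v=2,ok=T), TRANSFORM:P2(v=0,ok=F), EMIT:-] out:-; in:P4
Tick 7: [PARSE:P5(v=4,ok=F), VALIDATE:P4(v=12,ok=F), TRANSFORM:P3(v=4,ok=T), EMIT:P2(v=0,ok=F)] out:-; in:P5
Tick 8: [PARSE:P6(v=4,ok=F), VALIDATE:P5(v=4,ok=F), TRANSFORM:P4(v=0,ok=F), EMIT:P3(v=4,ok=T)] out:P2(v=0); in:P6
Emitted by tick 8: ['P1', 'P2']

Answer: 2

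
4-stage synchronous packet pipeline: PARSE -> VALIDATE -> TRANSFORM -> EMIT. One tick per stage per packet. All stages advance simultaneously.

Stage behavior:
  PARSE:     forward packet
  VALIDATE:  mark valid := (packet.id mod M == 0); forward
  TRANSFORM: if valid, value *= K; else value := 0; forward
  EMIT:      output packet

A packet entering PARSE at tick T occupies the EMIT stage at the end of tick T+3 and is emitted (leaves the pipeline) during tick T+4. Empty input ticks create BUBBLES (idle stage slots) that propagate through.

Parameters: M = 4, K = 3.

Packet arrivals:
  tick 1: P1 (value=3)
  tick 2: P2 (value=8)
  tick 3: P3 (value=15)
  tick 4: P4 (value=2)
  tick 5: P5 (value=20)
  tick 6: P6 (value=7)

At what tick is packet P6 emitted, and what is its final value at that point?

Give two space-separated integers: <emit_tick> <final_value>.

Tick 1: [PARSE:P1(v=3,ok=F), VALIDATE:-, TRANSFORM:-, EMIT:-] out:-; in:P1
Tick 2: [PARSE:P2(v=8,ok=F), VALIDATE:P1(v=3,ok=F), TRANSFORM:-, EMIT:-] out:-; in:P2
Tick 3: [PARSE:P3(v=15,ok=F), VALIDATE:P2(v=8,ok=F), TRANSFORM:P1(v=0,ok=F), EMIT:-] out:-; in:P3
Tick 4: [PARSE:P4(v=2,ok=F), VALIDATE:P3(v=15,ok=F), TRANSFORM:P2(v=0,ok=F), EMIT:P1(v=0,ok=F)] out:-; in:P4
Tick 5: [PARSE:P5(v=20,ok=F), VALIDATE:P4(v=2,ok=T), TRANSFORM:P3(v=0,ok=F), EMIT:P2(v=0,ok=F)] out:P1(v=0); in:P5
Tick 6: [PARSE:P6(v=7,ok=F), VALIDATE:P5(v=20,ok=F), TRANSFORM:P4(v=6,ok=T), EMIT:P3(v=0,ok=F)] out:P2(v=0); in:P6
Tick 7: [PARSE:-, VALIDATE:P6(v=7,ok=F), TRANSFORM:P5(v=0,ok=F), EMIT:P4(v=6,ok=T)] out:P3(v=0); in:-
Tick 8: [PARSE:-, VALIDATE:-, TRANSFORM:P6(v=0,ok=F), EMIT:P5(v=0,ok=F)] out:P4(v=6); in:-
Tick 9: [PARSE:-, VALIDATE:-, TRANSFORM:-, EMIT:P6(v=0,ok=F)] out:P5(v=0); in:-
Tick 10: [PARSE:-, VALIDATE:-, TRANSFORM:-, EMIT:-] out:P6(v=0); in:-
P6: arrives tick 6, valid=False (id=6, id%4=2), emit tick 10, final value 0

Answer: 10 0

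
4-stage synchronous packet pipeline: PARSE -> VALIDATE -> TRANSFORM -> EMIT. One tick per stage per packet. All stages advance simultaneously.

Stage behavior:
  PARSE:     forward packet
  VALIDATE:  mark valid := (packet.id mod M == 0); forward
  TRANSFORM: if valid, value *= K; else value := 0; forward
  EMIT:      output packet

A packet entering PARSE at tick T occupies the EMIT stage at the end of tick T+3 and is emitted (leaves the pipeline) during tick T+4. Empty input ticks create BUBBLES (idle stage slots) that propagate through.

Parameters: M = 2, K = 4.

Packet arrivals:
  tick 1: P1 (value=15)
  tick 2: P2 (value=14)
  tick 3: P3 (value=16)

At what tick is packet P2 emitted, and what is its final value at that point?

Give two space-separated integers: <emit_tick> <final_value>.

Tick 1: [PARSE:P1(v=15,ok=F), VALIDATE:-, TRANSFORM:-, EMIT:-] out:-; in:P1
Tick 2: [PARSE:P2(v=14,ok=F), VALIDATE:P1(v=15,ok=F), TRANSFORM:-, EMIT:-] out:-; in:P2
Tick 3: [PARSE:P3(v=16,ok=F), VALIDATE:P2(v=14,ok=T), TRANSFORM:P1(v=0,ok=F), EMIT:-] out:-; in:P3
Tick 4: [PARSE:-, VALIDATE:P3(v=16,ok=F), TRANSFORM:P2(v=56,ok=T), EMIT:P1(v=0,ok=F)] out:-; in:-
Tick 5: [PARSE:-, VALIDATE:-, TRANSFORM:P3(v=0,ok=F), EMIT:P2(v=56,ok=T)] out:P1(v=0); in:-
Tick 6: [PARSE:-, VALIDATE:-, TRANSFORM:-, EMIT:P3(v=0,ok=F)] out:P2(v=56); in:-
Tick 7: [PARSE:-, VALIDATE:-, TRANSFORM:-, EMIT:-] out:P3(v=0); in:-
P2: arrives tick 2, valid=True (id=2, id%2=0), emit tick 6, final value 56

Answer: 6 56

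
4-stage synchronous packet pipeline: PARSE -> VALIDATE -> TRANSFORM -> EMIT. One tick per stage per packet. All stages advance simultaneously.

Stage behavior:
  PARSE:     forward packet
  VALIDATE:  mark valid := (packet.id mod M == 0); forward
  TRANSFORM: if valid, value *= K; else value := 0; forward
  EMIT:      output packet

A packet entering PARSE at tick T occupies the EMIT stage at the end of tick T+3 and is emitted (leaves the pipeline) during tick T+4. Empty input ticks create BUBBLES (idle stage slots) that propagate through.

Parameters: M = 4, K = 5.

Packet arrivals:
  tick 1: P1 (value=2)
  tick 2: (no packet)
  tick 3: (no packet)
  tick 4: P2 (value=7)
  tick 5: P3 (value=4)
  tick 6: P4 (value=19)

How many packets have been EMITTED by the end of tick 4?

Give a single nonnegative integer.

Answer: 0

Derivation:
Tick 1: [PARSE:P1(v=2,ok=F), VALIDATE:-, TRANSFORM:-, EMIT:-] out:-; in:P1
Tick 2: [PARSE:-, VALIDATE:P1(v=2,ok=F), TRANSFORM:-, EMIT:-] out:-; in:-
Tick 3: [PARSE:-, VALIDATE:-, TRANSFORM:P1(v=0,ok=F), EMIT:-] out:-; in:-
Tick 4: [PARSE:P2(v=7,ok=F), VALIDATE:-, TRANSFORM:-, EMIT:P1(v=0,ok=F)] out:-; in:P2
Emitted by tick 4: []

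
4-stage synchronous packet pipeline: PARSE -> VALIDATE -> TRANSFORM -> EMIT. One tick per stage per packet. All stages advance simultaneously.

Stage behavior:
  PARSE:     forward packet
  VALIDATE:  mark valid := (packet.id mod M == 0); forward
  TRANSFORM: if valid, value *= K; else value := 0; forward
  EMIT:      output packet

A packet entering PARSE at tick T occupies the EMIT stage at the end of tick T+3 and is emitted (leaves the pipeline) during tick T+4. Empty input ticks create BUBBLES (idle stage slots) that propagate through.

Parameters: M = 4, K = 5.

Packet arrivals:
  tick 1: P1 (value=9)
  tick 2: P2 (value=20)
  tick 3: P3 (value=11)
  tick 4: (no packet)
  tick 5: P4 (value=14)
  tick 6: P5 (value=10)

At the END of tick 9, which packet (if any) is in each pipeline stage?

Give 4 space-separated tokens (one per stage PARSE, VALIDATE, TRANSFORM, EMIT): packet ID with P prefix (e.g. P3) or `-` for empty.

Tick 1: [PARSE:P1(v=9,ok=F), VALIDATE:-, TRANSFORM:-, EMIT:-] out:-; in:P1
Tick 2: [PARSE:P2(v=20,ok=F), VALIDATE:P1(v=9,ok=F), TRANSFORM:-, EMIT:-] out:-; in:P2
Tick 3: [PARSE:P3(v=11,ok=F), VALIDATE:P2(v=20,ok=F), TRANSFORM:P1(v=0,ok=F), EMIT:-] out:-; in:P3
Tick 4: [PARSE:-, VALIDATE:P3(v=11,ok=F), TRANSFORM:P2(v=0,ok=F), EMIT:P1(v=0,ok=F)] out:-; in:-
Tick 5: [PARSE:P4(v=14,ok=F), VALIDATE:-, TRANSFORM:P3(v=0,ok=F), EMIT:P2(v=0,ok=F)] out:P1(v=0); in:P4
Tick 6: [PARSE:P5(v=10,ok=F), VALIDATE:P4(v=14,ok=T), TRANSFORM:-, EMIT:P3(v=0,ok=F)] out:P2(v=0); in:P5
Tick 7: [PARSE:-, VALIDATE:P5(v=10,ok=F), TRANSFORM:P4(v=70,ok=T), EMIT:-] out:P3(v=0); in:-
Tick 8: [PARSE:-, VALIDATE:-, TRANSFORM:P5(v=0,ok=F), EMIT:P4(v=70,ok=T)] out:-; in:-
Tick 9: [PARSE:-, VALIDATE:-, TRANSFORM:-, EMIT:P5(v=0,ok=F)] out:P4(v=70); in:-
At end of tick 9: ['-', '-', '-', 'P5']

Answer: - - - P5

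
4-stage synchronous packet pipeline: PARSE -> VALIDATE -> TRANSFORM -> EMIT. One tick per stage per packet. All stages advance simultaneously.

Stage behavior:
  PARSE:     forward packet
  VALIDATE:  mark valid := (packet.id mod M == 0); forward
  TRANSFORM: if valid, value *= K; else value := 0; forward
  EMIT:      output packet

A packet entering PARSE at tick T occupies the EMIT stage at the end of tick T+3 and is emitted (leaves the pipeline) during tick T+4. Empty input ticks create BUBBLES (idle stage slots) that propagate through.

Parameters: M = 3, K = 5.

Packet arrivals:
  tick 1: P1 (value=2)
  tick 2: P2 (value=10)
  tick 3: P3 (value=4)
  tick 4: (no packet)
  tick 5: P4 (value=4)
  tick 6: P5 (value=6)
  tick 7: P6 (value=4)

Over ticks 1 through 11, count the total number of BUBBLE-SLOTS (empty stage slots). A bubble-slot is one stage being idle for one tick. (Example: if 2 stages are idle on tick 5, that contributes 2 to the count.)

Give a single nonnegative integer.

Tick 1: [PARSE:P1(v=2,ok=F), VALIDATE:-, TRANSFORM:-, EMIT:-] out:-; bubbles=3
Tick 2: [PARSE:P2(v=10,ok=F), VALIDATE:P1(v=2,ok=F), TRANSFORM:-, EMIT:-] out:-; bubbles=2
Tick 3: [PARSE:P3(v=4,ok=F), VALIDATE:P2(v=10,ok=F), TRANSFORM:P1(v=0,ok=F), EMIT:-] out:-; bubbles=1
Tick 4: [PARSE:-, VALIDATE:P3(v=4,ok=T), TRANSFORM:P2(v=0,ok=F), EMIT:P1(v=0,ok=F)] out:-; bubbles=1
Tick 5: [PARSE:P4(v=4,ok=F), VALIDATE:-, TRANSFORM:P3(v=20,ok=T), EMIT:P2(v=0,ok=F)] out:P1(v=0); bubbles=1
Tick 6: [PARSE:P5(v=6,ok=F), VALIDATE:P4(v=4,ok=F), TRANSFORM:-, EMIT:P3(v=20,ok=T)] out:P2(v=0); bubbles=1
Tick 7: [PARSE:P6(v=4,ok=F), VALIDATE:P5(v=6,ok=F), TRANSFORM:P4(v=0,ok=F), EMIT:-] out:P3(v=20); bubbles=1
Tick 8: [PARSE:-, VALIDATE:P6(v=4,ok=T), TRANSFORM:P5(v=0,ok=F), EMIT:P4(v=0,ok=F)] out:-; bubbles=1
Tick 9: [PARSE:-, VALIDATE:-, TRANSFORM:P6(v=20,ok=T), EMIT:P5(v=0,ok=F)] out:P4(v=0); bubbles=2
Tick 10: [PARSE:-, VALIDATE:-, TRANSFORM:-, EMIT:P6(v=20,ok=T)] out:P5(v=0); bubbles=3
Tick 11: [PARSE:-, VALIDATE:-, TRANSFORM:-, EMIT:-] out:P6(v=20); bubbles=4
Total bubble-slots: 20

Answer: 20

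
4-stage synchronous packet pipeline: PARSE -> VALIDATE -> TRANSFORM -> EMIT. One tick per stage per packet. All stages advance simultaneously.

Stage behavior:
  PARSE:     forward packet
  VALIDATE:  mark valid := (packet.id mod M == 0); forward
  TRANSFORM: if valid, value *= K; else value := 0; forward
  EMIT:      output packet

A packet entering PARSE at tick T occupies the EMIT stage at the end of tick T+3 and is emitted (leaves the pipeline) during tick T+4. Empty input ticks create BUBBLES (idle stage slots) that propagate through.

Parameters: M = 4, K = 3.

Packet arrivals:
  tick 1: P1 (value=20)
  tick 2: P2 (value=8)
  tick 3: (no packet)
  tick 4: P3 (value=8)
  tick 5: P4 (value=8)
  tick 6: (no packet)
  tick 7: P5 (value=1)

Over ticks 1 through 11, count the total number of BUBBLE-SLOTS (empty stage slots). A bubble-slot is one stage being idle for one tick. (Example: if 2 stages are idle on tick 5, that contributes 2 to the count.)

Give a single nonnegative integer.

Tick 1: [PARSE:P1(v=20,ok=F), VALIDATE:-, TRANSFORM:-, EMIT:-] out:-; bubbles=3
Tick 2: [PARSE:P2(v=8,ok=F), VALIDATE:P1(v=20,ok=F), TRANSFORM:-, EMIT:-] out:-; bubbles=2
Tick 3: [PARSE:-, VALIDATE:P2(v=8,ok=F), TRANSFORM:P1(v=0,ok=F), EMIT:-] out:-; bubbles=2
Tick 4: [PARSE:P3(v=8,ok=F), VALIDATE:-, TRANSFORM:P2(v=0,ok=F), EMIT:P1(v=0,ok=F)] out:-; bubbles=1
Tick 5: [PARSE:P4(v=8,ok=F), VALIDATE:P3(v=8,ok=F), TRANSFORM:-, EMIT:P2(v=0,ok=F)] out:P1(v=0); bubbles=1
Tick 6: [PARSE:-, VALIDATE:P4(v=8,ok=T), TRANSFORM:P3(v=0,ok=F), EMIT:-] out:P2(v=0); bubbles=2
Tick 7: [PARSE:P5(v=1,ok=F), VALIDATE:-, TRANSFORM:P4(v=24,ok=T), EMIT:P3(v=0,ok=F)] out:-; bubbles=1
Tick 8: [PARSE:-, VALIDATE:P5(v=1,ok=F), TRANSFORM:-, EMIT:P4(v=24,ok=T)] out:P3(v=0); bubbles=2
Tick 9: [PARSE:-, VALIDATE:-, TRANSFORM:P5(v=0,ok=F), EMIT:-] out:P4(v=24); bubbles=3
Tick 10: [PARSE:-, VALIDATE:-, TRANSFORM:-, EMIT:P5(v=0,ok=F)] out:-; bubbles=3
Tick 11: [PARSE:-, VALIDATE:-, TRANSFORM:-, EMIT:-] out:P5(v=0); bubbles=4
Total bubble-slots: 24

Answer: 24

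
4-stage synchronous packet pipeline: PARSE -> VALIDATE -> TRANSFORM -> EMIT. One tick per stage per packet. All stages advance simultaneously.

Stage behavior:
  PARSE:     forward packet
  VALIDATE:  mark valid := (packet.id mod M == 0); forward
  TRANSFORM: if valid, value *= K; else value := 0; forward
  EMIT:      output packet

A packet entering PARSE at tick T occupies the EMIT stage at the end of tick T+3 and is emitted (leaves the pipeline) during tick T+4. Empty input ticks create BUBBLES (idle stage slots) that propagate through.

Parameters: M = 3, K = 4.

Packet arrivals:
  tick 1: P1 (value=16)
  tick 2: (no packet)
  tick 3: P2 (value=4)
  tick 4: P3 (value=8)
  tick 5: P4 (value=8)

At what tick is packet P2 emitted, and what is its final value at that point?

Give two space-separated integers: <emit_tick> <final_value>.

Answer: 7 0

Derivation:
Tick 1: [PARSE:P1(v=16,ok=F), VALIDATE:-, TRANSFORM:-, EMIT:-] out:-; in:P1
Tick 2: [PARSE:-, VALIDATE:P1(v=16,ok=F), TRANSFORM:-, EMIT:-] out:-; in:-
Tick 3: [PARSE:P2(v=4,ok=F), VALIDATE:-, TRANSFORM:P1(v=0,ok=F), EMIT:-] out:-; in:P2
Tick 4: [PARSE:P3(v=8,ok=F), VALIDATE:P2(v=4,ok=F), TRANSFORM:-, EMIT:P1(v=0,ok=F)] out:-; in:P3
Tick 5: [PARSE:P4(v=8,ok=F), VALIDATE:P3(v=8,ok=T), TRANSFORM:P2(v=0,ok=F), EMIT:-] out:P1(v=0); in:P4
Tick 6: [PARSE:-, VALIDATE:P4(v=8,ok=F), TRANSFORM:P3(v=32,ok=T), EMIT:P2(v=0,ok=F)] out:-; in:-
Tick 7: [PARSE:-, VALIDATE:-, TRANSFORM:P4(v=0,ok=F), EMIT:P3(v=32,ok=T)] out:P2(v=0); in:-
Tick 8: [PARSE:-, VALIDATE:-, TRANSFORM:-, EMIT:P4(v=0,ok=F)] out:P3(v=32); in:-
Tick 9: [PARSE:-, VALIDATE:-, TRANSFORM:-, EMIT:-] out:P4(v=0); in:-
P2: arrives tick 3, valid=False (id=2, id%3=2), emit tick 7, final value 0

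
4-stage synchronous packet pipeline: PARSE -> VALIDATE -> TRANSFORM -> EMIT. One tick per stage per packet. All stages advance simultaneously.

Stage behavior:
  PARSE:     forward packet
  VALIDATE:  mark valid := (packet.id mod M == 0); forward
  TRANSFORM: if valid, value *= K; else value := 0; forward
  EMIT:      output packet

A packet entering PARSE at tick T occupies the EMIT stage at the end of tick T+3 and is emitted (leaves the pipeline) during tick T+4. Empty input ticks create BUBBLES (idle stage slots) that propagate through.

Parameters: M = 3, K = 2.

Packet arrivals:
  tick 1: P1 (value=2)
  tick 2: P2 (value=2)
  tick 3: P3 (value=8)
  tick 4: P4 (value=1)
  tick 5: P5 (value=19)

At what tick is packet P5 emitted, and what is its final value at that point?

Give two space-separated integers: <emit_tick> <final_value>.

Tick 1: [PARSE:P1(v=2,ok=F), VALIDATE:-, TRANSFORM:-, EMIT:-] out:-; in:P1
Tick 2: [PARSE:P2(v=2,ok=F), VALIDATE:P1(v=2,ok=F), TRANSFORM:-, EMIT:-] out:-; in:P2
Tick 3: [PARSE:P3(v=8,ok=F), VALIDATE:P2(v=2,ok=F), TRANSFORM:P1(v=0,ok=F), EMIT:-] out:-; in:P3
Tick 4: [PARSE:P4(v=1,ok=F), VALIDATE:P3(v=8,ok=T), TRANSFORM:P2(v=0,ok=F), EMIT:P1(v=0,ok=F)] out:-; in:P4
Tick 5: [PARSE:P5(v=19,ok=F), VALIDATE:P4(v=1,ok=F), TRANSFORM:P3(v=16,ok=T), EMIT:P2(v=0,ok=F)] out:P1(v=0); in:P5
Tick 6: [PARSE:-, VALIDATE:P5(v=19,ok=F), TRANSFORM:P4(v=0,ok=F), EMIT:P3(v=16,ok=T)] out:P2(v=0); in:-
Tick 7: [PARSE:-, VALIDATE:-, TRANSFORM:P5(v=0,ok=F), EMIT:P4(v=0,ok=F)] out:P3(v=16); in:-
Tick 8: [PARSE:-, VALIDATE:-, TRANSFORM:-, EMIT:P5(v=0,ok=F)] out:P4(v=0); in:-
Tick 9: [PARSE:-, VALIDATE:-, TRANSFORM:-, EMIT:-] out:P5(v=0); in:-
P5: arrives tick 5, valid=False (id=5, id%3=2), emit tick 9, final value 0

Answer: 9 0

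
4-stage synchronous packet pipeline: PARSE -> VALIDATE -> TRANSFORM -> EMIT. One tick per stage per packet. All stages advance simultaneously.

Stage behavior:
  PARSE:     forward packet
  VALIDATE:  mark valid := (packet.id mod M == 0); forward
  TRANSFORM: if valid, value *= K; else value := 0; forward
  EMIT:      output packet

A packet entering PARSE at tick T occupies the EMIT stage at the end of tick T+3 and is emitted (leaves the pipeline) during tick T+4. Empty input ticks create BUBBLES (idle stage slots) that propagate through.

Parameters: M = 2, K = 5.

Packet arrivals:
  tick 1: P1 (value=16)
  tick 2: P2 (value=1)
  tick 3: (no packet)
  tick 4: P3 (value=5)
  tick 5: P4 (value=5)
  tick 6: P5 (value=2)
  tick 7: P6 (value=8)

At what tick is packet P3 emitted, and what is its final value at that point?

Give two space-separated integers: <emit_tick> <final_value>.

Answer: 8 0

Derivation:
Tick 1: [PARSE:P1(v=16,ok=F), VALIDATE:-, TRANSFORM:-, EMIT:-] out:-; in:P1
Tick 2: [PARSE:P2(v=1,ok=F), VALIDATE:P1(v=16,ok=F), TRANSFORM:-, EMIT:-] out:-; in:P2
Tick 3: [PARSE:-, VALIDATE:P2(v=1,ok=T), TRANSFORM:P1(v=0,ok=F), EMIT:-] out:-; in:-
Tick 4: [PARSE:P3(v=5,ok=F), VALIDATE:-, TRANSFORM:P2(v=5,ok=T), EMIT:P1(v=0,ok=F)] out:-; in:P3
Tick 5: [PARSE:P4(v=5,ok=F), VALIDATE:P3(v=5,ok=F), TRANSFORM:-, EMIT:P2(v=5,ok=T)] out:P1(v=0); in:P4
Tick 6: [PARSE:P5(v=2,ok=F), VALIDATE:P4(v=5,ok=T), TRANSFORM:P3(v=0,ok=F), EMIT:-] out:P2(v=5); in:P5
Tick 7: [PARSE:P6(v=8,ok=F), VALIDATE:P5(v=2,ok=F), TRANSFORM:P4(v=25,ok=T), EMIT:P3(v=0,ok=F)] out:-; in:P6
Tick 8: [PARSE:-, VALIDATE:P6(v=8,ok=T), TRANSFORM:P5(v=0,ok=F), EMIT:P4(v=25,ok=T)] out:P3(v=0); in:-
Tick 9: [PARSE:-, VALIDATE:-, TRANSFORM:P6(v=40,ok=T), EMIT:P5(v=0,ok=F)] out:P4(v=25); in:-
Tick 10: [PARSE:-, VALIDATE:-, TRANSFORM:-, EMIT:P6(v=40,ok=T)] out:P5(v=0); in:-
Tick 11: [PARSE:-, VALIDATE:-, TRANSFORM:-, EMIT:-] out:P6(v=40); in:-
P3: arrives tick 4, valid=False (id=3, id%2=1), emit tick 8, final value 0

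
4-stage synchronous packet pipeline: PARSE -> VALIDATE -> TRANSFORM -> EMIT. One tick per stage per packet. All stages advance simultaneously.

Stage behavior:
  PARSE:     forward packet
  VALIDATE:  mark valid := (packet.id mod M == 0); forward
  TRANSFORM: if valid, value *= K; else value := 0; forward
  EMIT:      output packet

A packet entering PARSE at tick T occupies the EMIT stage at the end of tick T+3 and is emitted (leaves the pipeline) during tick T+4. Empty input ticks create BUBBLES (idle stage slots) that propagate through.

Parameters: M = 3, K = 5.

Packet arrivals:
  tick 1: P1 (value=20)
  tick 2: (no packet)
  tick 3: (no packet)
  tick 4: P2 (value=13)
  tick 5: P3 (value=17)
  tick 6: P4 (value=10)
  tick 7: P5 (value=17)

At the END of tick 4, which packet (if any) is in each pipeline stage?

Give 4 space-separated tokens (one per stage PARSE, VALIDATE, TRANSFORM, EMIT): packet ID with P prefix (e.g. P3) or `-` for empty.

Answer: P2 - - P1

Derivation:
Tick 1: [PARSE:P1(v=20,ok=F), VALIDATE:-, TRANSFORM:-, EMIT:-] out:-; in:P1
Tick 2: [PARSE:-, VALIDATE:P1(v=20,ok=F), TRANSFORM:-, EMIT:-] out:-; in:-
Tick 3: [PARSE:-, VALIDATE:-, TRANSFORM:P1(v=0,ok=F), EMIT:-] out:-; in:-
Tick 4: [PARSE:P2(v=13,ok=F), VALIDATE:-, TRANSFORM:-, EMIT:P1(v=0,ok=F)] out:-; in:P2
At end of tick 4: ['P2', '-', '-', 'P1']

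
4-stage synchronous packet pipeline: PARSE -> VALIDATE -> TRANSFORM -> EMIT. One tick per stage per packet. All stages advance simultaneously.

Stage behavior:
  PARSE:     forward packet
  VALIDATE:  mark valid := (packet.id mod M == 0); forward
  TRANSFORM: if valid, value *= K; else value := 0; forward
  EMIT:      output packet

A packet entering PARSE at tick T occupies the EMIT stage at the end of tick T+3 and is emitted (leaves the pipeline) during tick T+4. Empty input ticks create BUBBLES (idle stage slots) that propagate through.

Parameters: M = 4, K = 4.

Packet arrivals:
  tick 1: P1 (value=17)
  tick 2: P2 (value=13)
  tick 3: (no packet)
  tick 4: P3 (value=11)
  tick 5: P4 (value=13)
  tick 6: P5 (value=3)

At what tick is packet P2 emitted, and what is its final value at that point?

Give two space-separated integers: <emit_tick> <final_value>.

Tick 1: [PARSE:P1(v=17,ok=F), VALIDATE:-, TRANSFORM:-, EMIT:-] out:-; in:P1
Tick 2: [PARSE:P2(v=13,ok=F), VALIDATE:P1(v=17,ok=F), TRANSFORM:-, EMIT:-] out:-; in:P2
Tick 3: [PARSE:-, VALIDATE:P2(v=13,ok=F), TRANSFORM:P1(v=0,ok=F), EMIT:-] out:-; in:-
Tick 4: [PARSE:P3(v=11,ok=F), VALIDATE:-, TRANSFORM:P2(v=0,ok=F), EMIT:P1(v=0,ok=F)] out:-; in:P3
Tick 5: [PARSE:P4(v=13,ok=F), VALIDATE:P3(v=11,ok=F), TRANSFORM:-, EMIT:P2(v=0,ok=F)] out:P1(v=0); in:P4
Tick 6: [PARSE:P5(v=3,ok=F), VALIDATE:P4(v=13,ok=T), TRANSFORM:P3(v=0,ok=F), EMIT:-] out:P2(v=0); in:P5
Tick 7: [PARSE:-, VALIDATE:P5(v=3,ok=F), TRANSFORM:P4(v=52,ok=T), EMIT:P3(v=0,ok=F)] out:-; in:-
Tick 8: [PARSE:-, VALIDATE:-, TRANSFORM:P5(v=0,ok=F), EMIT:P4(v=52,ok=T)] out:P3(v=0); in:-
Tick 9: [PARSE:-, VALIDATE:-, TRANSFORM:-, EMIT:P5(v=0,ok=F)] out:P4(v=52); in:-
Tick 10: [PARSE:-, VALIDATE:-, TRANSFORM:-, EMIT:-] out:P5(v=0); in:-
P2: arrives tick 2, valid=False (id=2, id%4=2), emit tick 6, final value 0

Answer: 6 0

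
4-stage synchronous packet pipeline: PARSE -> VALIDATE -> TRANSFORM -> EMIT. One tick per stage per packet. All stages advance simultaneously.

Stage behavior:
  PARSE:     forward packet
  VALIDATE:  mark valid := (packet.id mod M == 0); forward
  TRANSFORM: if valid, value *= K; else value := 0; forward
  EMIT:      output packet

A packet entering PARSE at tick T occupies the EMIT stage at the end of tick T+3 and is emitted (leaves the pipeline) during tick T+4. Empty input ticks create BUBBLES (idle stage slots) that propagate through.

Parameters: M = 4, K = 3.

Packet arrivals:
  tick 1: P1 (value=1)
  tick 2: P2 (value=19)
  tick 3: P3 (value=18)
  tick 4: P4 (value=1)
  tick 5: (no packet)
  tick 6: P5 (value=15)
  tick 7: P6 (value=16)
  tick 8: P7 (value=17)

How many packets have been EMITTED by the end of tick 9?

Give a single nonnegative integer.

Answer: 4

Derivation:
Tick 1: [PARSE:P1(v=1,ok=F), VALIDATE:-, TRANSFORM:-, EMIT:-] out:-; in:P1
Tick 2: [PARSE:P2(v=19,ok=F), VALIDATE:P1(v=1,ok=F), TRANSFORM:-, EMIT:-] out:-; in:P2
Tick 3: [PARSE:P3(v=18,ok=F), VALIDATE:P2(v=19,ok=F), TRANSFORM:P1(v=0,ok=F), EMIT:-] out:-; in:P3
Tick 4: [PARSE:P4(v=1,ok=F), VALIDATE:P3(v=18,ok=F), TRANSFORM:P2(v=0,ok=F), EMIT:P1(v=0,ok=F)] out:-; in:P4
Tick 5: [PARSE:-, VALIDATE:P4(v=1,ok=T), TRANSFORM:P3(v=0,ok=F), EMIT:P2(v=0,ok=F)] out:P1(v=0); in:-
Tick 6: [PARSE:P5(v=15,ok=F), VALIDATE:-, TRANSFORM:P4(v=3,ok=T), EMIT:P3(v=0,ok=F)] out:P2(v=0); in:P5
Tick 7: [PARSE:P6(v=16,ok=F), VALIDATE:P5(v=15,ok=F), TRANSFORM:-, EMIT:P4(v=3,ok=T)] out:P3(v=0); in:P6
Tick 8: [PARSE:P7(v=17,ok=F), VALIDATE:P6(v=16,ok=F), TRANSFORM:P5(v=0,ok=F), EMIT:-] out:P4(v=3); in:P7
Tick 9: [PARSE:-, VALIDATE:P7(v=17,ok=F), TRANSFORM:P6(v=0,ok=F), EMIT:P5(v=0,ok=F)] out:-; in:-
Emitted by tick 9: ['P1', 'P2', 'P3', 'P4']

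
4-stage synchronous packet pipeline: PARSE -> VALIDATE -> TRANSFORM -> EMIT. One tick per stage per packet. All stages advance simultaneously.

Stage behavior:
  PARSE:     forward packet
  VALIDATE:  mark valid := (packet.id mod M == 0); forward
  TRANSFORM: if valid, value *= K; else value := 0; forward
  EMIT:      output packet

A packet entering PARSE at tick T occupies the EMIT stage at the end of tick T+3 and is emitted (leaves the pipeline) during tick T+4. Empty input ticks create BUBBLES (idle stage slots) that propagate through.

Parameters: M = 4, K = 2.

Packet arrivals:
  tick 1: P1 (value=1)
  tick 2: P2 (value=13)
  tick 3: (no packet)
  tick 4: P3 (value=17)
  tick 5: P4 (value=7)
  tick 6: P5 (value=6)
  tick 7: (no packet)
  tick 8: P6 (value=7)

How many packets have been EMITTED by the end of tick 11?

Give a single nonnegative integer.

Tick 1: [PARSE:P1(v=1,ok=F), VALIDATE:-, TRANSFORM:-, EMIT:-] out:-; in:P1
Tick 2: [PARSE:P2(v=13,ok=F), VALIDATE:P1(v=1,ok=F), TRANSFORM:-, EMIT:-] out:-; in:P2
Tick 3: [PARSE:-, VALIDATE:P2(v=13,ok=F), TRANSFORM:P1(v=0,ok=F), EMIT:-] out:-; in:-
Tick 4: [PARSE:P3(v=17,ok=F), VALIDATE:-, TRANSFORM:P2(v=0,ok=F), EMIT:P1(v=0,ok=F)] out:-; in:P3
Tick 5: [PARSE:P4(v=7,ok=F), VALIDATE:P3(v=17,ok=F), TRANSFORM:-, EMIT:P2(v=0,ok=F)] out:P1(v=0); in:P4
Tick 6: [PARSE:P5(v=6,ok=F), VALIDATE:P4(v=7,ok=T), TRANSFORM:P3(v=0,ok=F), EMIT:-] out:P2(v=0); in:P5
Tick 7: [PARSE:-, VALIDATE:P5(v=6,ok=F), TRANSFORM:P4(v=14,ok=T), EMIT:P3(v=0,ok=F)] out:-; in:-
Tick 8: [PARSE:P6(v=7,ok=F), VALIDATE:-, TRANSFORM:P5(v=0,ok=F), EMIT:P4(v=14,ok=T)] out:P3(v=0); in:P6
Tick 9: [PARSE:-, VALIDATE:P6(v=7,ok=F), TRANSFORM:-, EMIT:P5(v=0,ok=F)] out:P4(v=14); in:-
Tick 10: [PARSE:-, VALIDATE:-, TRANSFORM:P6(v=0,ok=F), EMIT:-] out:P5(v=0); in:-
Tick 11: [PARSE:-, VALIDATE:-, TRANSFORM:-, EMIT:P6(v=0,ok=F)] out:-; in:-
Emitted by tick 11: ['P1', 'P2', 'P3', 'P4', 'P5']

Answer: 5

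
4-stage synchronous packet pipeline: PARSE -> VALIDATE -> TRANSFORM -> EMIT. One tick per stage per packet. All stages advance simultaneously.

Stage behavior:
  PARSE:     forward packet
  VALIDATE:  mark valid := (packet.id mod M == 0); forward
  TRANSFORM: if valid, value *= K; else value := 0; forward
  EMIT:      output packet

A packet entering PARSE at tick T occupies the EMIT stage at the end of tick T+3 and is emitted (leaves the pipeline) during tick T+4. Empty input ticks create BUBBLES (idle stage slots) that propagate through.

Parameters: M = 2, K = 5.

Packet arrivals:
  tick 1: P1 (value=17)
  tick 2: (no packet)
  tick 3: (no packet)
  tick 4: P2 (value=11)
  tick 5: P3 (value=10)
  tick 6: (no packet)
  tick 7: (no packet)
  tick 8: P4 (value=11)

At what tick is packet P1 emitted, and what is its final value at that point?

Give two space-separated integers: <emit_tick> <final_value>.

Tick 1: [PARSE:P1(v=17,ok=F), VALIDATE:-, TRANSFORM:-, EMIT:-] out:-; in:P1
Tick 2: [PARSE:-, VALIDATE:P1(v=17,ok=F), TRANSFORM:-, EMIT:-] out:-; in:-
Tick 3: [PARSE:-, VALIDATE:-, TRANSFORM:P1(v=0,ok=F), EMIT:-] out:-; in:-
Tick 4: [PARSE:P2(v=11,ok=F), VALIDATE:-, TRANSFORM:-, EMIT:P1(v=0,ok=F)] out:-; in:P2
Tick 5: [PARSE:P3(v=10,ok=F), VALIDATE:P2(v=11,ok=T), TRANSFORM:-, EMIT:-] out:P1(v=0); in:P3
Tick 6: [PARSE:-, VALIDATE:P3(v=10,ok=F), TRANSFORM:P2(v=55,ok=T), EMIT:-] out:-; in:-
Tick 7: [PARSE:-, VALIDATE:-, TRANSFORM:P3(v=0,ok=F), EMIT:P2(v=55,ok=T)] out:-; in:-
Tick 8: [PARSE:P4(v=11,ok=F), VALIDATE:-, TRANSFORM:-, EMIT:P3(v=0,ok=F)] out:P2(v=55); in:P4
Tick 9: [PARSE:-, VALIDATE:P4(v=11,ok=T), TRANSFORM:-, EMIT:-] out:P3(v=0); in:-
Tick 10: [PARSE:-, VALIDATE:-, TRANSFORM:P4(v=55,ok=T), EMIT:-] out:-; in:-
Tick 11: [PARSE:-, VALIDATE:-, TRANSFORM:-, EMIT:P4(v=55,ok=T)] out:-; in:-
Tick 12: [PARSE:-, VALIDATE:-, TRANSFORM:-, EMIT:-] out:P4(v=55); in:-
P1: arrives tick 1, valid=False (id=1, id%2=1), emit tick 5, final value 0

Answer: 5 0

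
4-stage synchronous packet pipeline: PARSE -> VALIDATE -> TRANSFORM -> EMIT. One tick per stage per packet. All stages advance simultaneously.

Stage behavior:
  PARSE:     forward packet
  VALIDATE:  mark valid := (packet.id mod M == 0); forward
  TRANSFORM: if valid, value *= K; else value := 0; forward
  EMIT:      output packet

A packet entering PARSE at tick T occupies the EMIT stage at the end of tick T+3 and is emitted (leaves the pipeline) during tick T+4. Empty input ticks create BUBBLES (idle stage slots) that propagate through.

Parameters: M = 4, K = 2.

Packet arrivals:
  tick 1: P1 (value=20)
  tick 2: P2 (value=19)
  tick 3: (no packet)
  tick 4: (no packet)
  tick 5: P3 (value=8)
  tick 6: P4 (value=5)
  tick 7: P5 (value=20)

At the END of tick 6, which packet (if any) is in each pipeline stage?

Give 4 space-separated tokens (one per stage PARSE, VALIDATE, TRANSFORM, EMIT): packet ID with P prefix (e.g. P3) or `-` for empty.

Tick 1: [PARSE:P1(v=20,ok=F), VALIDATE:-, TRANSFORM:-, EMIT:-] out:-; in:P1
Tick 2: [PARSE:P2(v=19,ok=F), VALIDATE:P1(v=20,ok=F), TRANSFORM:-, EMIT:-] out:-; in:P2
Tick 3: [PARSE:-, VALIDATE:P2(v=19,ok=F), TRANSFORM:P1(v=0,ok=F), EMIT:-] out:-; in:-
Tick 4: [PARSE:-, VALIDATE:-, TRANSFORM:P2(v=0,ok=F), EMIT:P1(v=0,ok=F)] out:-; in:-
Tick 5: [PARSE:P3(v=8,ok=F), VALIDATE:-, TRANSFORM:-, EMIT:P2(v=0,ok=F)] out:P1(v=0); in:P3
Tick 6: [PARSE:P4(v=5,ok=F), VALIDATE:P3(v=8,ok=F), TRANSFORM:-, EMIT:-] out:P2(v=0); in:P4
At end of tick 6: ['P4', 'P3', '-', '-']

Answer: P4 P3 - -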